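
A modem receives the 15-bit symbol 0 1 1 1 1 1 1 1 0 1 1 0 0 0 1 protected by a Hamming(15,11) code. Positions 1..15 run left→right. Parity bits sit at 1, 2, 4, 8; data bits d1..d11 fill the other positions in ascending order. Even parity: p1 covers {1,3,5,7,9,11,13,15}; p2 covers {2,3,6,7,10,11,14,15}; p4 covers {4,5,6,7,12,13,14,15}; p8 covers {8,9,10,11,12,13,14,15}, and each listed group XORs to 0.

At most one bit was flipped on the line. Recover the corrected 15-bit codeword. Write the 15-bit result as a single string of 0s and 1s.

s1 (pos 1,3,5,7,9,11,13,15): 0⊕1⊕1⊕1⊕0⊕1⊕0⊕1 = 1
s2 (pos 2,3,6,7,10,11,14,15): 1⊕1⊕1⊕1⊕1⊕1⊕0⊕1 = 1
s4 (pos 4,5,6,7,12,13,14,15): 1⊕1⊕1⊕1⊕0⊕0⊕0⊕1 = 1
s8 (pos 8,9,10,11,12,13,14,15): 1⊕0⊕1⊕1⊕0⊕0⊕0⊕1 = 0
Syndrome s8…s1 = 0111 → error at position 7.
Flip position 7: 011111110110001 → 011111010110001

011111010110001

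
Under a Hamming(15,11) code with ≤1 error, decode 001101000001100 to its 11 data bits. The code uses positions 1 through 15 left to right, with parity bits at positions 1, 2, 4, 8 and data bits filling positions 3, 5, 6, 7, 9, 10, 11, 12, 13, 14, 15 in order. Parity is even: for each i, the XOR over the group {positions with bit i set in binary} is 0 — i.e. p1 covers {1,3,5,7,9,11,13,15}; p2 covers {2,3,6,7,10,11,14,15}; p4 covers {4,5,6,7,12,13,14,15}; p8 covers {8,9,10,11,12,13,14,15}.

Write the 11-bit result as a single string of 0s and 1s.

s1 (pos 1,3,5,7,9,11,13,15): 0⊕1⊕0⊕0⊕0⊕0⊕1⊕0 = 0
s2 (pos 2,3,6,7,10,11,14,15): 0⊕1⊕1⊕0⊕0⊕0⊕0⊕0 = 0
s4 (pos 4,5,6,7,12,13,14,15): 1⊕0⊕1⊕0⊕1⊕1⊕0⊕0 = 0
s8 (pos 8,9,10,11,12,13,14,15): 0⊕0⊕0⊕0⊕1⊕1⊕0⊕0 = 0
Syndrome s8…s1 = 0000 → no error.
Read data bits from positions 3,5,6,7,9,10,11,12,13,14,15: 10100001100

10100001100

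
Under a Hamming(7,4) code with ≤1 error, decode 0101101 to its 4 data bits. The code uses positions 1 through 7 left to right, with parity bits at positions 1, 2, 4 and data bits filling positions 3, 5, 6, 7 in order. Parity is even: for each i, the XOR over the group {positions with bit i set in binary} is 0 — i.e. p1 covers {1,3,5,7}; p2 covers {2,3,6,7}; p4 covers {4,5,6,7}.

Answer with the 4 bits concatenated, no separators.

s1 (pos 1,3,5,7): 0⊕0⊕1⊕1 = 0
s2 (pos 2,3,6,7): 1⊕0⊕0⊕1 = 0
s4 (pos 4,5,6,7): 1⊕1⊕0⊕1 = 1
Syndrome s4…s1 = 100 → error at position 4.
Flip position 4: 0101101 → 0100101
Read data bits from positions 3,5,6,7: 0101

0101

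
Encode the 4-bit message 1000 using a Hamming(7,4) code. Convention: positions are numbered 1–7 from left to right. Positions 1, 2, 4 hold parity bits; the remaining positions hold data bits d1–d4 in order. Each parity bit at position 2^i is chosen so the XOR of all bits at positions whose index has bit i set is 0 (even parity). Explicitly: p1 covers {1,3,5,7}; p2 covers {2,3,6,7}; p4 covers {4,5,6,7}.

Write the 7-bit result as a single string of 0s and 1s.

1110000

Place data at non-parity positions: p1 p2 1 p4 0 0 0
p1 (pos 1,3,5,7): XOR of data positions = 1⊕0⊕0 = 1
p2 (pos 2,3,6,7): XOR of data positions = 1⊕0⊕0 = 1
p4 (pos 4,5,6,7): XOR of data positions = 0⊕0⊕0 = 0
Codeword: 1110000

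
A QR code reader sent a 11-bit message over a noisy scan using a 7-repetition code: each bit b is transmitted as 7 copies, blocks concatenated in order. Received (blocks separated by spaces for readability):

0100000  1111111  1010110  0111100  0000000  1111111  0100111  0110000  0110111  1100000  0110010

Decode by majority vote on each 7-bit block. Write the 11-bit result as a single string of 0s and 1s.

Block 1 (0100000): 1 one → 0
Block 2 (1111111): 7 ones → 1
Block 3 (1010110): 4 ones → 1
Block 4 (0111100): 4 ones → 1
Block 5 (0000000): 0 ones → 0
Block 6 (1111111): 7 ones → 1
Block 7 (0100111): 4 ones → 1
Block 8 (0110000): 2 ones → 0
Block 9 (0110111): 5 ones → 1
Block 10 (1100000): 2 ones → 0
Block 11 (0110010): 3 ones → 0

01110110100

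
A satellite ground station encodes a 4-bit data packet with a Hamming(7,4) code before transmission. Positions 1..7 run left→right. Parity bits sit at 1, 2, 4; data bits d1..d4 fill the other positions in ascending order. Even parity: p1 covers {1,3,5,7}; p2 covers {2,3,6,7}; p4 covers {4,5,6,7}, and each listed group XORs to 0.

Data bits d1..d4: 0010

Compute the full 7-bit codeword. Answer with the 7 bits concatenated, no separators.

0101010

Place data at non-parity positions: p1 p2 0 p4 0 1 0
p1 (pos 1,3,5,7): XOR of data positions = 0⊕0⊕0 = 0
p2 (pos 2,3,6,7): XOR of data positions = 0⊕1⊕0 = 1
p4 (pos 4,5,6,7): XOR of data positions = 0⊕1⊕0 = 1
Codeword: 0101010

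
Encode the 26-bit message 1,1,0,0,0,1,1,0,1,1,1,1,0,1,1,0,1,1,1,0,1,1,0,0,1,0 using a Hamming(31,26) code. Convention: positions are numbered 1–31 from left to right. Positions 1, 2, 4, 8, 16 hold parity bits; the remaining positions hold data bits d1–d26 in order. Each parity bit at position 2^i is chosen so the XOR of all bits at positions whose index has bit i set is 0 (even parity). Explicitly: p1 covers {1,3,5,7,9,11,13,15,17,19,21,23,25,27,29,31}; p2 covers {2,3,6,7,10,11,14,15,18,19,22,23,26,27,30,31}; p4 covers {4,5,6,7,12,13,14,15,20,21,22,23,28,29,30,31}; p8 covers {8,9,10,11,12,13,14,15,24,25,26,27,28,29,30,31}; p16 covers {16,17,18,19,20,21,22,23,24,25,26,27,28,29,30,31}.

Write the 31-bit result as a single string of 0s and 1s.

Place data at non-parity positions: p1 p2 1 p4 1 0 0 p8 0 1 1 0 1 1 1 p16 1 0 1 1 0 1 1 1 0 1 1 0 0 1 0
p1 (pos 1,3,5,7,9,11,13,15,17,19,21,23,25,27,29,31): XOR of data positions = 1⊕1⊕0⊕0⊕1⊕1⊕1⊕1⊕1⊕0⊕1⊕0⊕1⊕0⊕0 = 1
p2 (pos 2,3,6,7,10,11,14,15,18,19,22,23,26,27,30,31): XOR of data positions = 1⊕0⊕0⊕1⊕1⊕1⊕1⊕0⊕1⊕1⊕1⊕1⊕1⊕1⊕0 = 1
p4 (pos 4,5,6,7,12,13,14,15,20,21,22,23,28,29,30,31): XOR of data positions = 1⊕0⊕0⊕0⊕1⊕1⊕1⊕1⊕0⊕1⊕1⊕0⊕0⊕1⊕0 = 0
p8 (pos 8,9,10,11,12,13,14,15,24,25,26,27,28,29,30,31): XOR of data positions = 0⊕1⊕1⊕0⊕1⊕1⊕1⊕1⊕0⊕1⊕1⊕0⊕0⊕1⊕0 = 1
p16 (pos 16,17,18,19,20,21,22,23,24,25,26,27,28,29,30,31): XOR of data positions = 1⊕0⊕1⊕1⊕0⊕1⊕1⊕1⊕0⊕1⊕1⊕0⊕0⊕1⊕0 = 1
Codeword: 1110100101101111101101110110010

1110100101101111101101110110010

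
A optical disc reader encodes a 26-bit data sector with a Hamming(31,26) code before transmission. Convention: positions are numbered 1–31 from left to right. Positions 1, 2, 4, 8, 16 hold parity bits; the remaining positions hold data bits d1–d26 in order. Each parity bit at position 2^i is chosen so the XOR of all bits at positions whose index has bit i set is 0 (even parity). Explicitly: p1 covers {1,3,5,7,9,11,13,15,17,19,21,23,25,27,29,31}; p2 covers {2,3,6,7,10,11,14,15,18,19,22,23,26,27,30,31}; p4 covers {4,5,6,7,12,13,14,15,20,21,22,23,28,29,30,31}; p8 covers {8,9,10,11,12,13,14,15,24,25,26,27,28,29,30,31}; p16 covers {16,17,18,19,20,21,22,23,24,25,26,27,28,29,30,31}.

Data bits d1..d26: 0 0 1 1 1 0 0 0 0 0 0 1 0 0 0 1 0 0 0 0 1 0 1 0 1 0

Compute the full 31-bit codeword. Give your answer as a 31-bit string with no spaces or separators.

Place data at non-parity positions: p1 p2 0 p4 0 1 1 p8 1 0 0 0 0 0 0 p16 1 0 0 0 1 0 0 0 0 1 0 1 0 1 0
p1 (pos 1,3,5,7,9,11,13,15,17,19,21,23,25,27,29,31): XOR of data positions = 0⊕0⊕1⊕1⊕0⊕0⊕0⊕1⊕0⊕1⊕0⊕0⊕0⊕0⊕0 = 0
p2 (pos 2,3,6,7,10,11,14,15,18,19,22,23,26,27,30,31): XOR of data positions = 0⊕1⊕1⊕0⊕0⊕0⊕0⊕0⊕0⊕0⊕0⊕1⊕0⊕1⊕0 = 0
p4 (pos 4,5,6,7,12,13,14,15,20,21,22,23,28,29,30,31): XOR of data positions = 0⊕1⊕1⊕0⊕0⊕0⊕0⊕0⊕1⊕0⊕0⊕1⊕0⊕1⊕0 = 1
p8 (pos 8,9,10,11,12,13,14,15,24,25,26,27,28,29,30,31): XOR of data positions = 1⊕0⊕0⊕0⊕0⊕0⊕0⊕0⊕0⊕1⊕0⊕1⊕0⊕1⊕0 = 0
p16 (pos 16,17,18,19,20,21,22,23,24,25,26,27,28,29,30,31): XOR of data positions = 1⊕0⊕0⊕0⊕1⊕0⊕0⊕0⊕0⊕1⊕0⊕1⊕0⊕1⊕0 = 1
Codeword: 0001011010000001100010000101010

0001011010000001100010000101010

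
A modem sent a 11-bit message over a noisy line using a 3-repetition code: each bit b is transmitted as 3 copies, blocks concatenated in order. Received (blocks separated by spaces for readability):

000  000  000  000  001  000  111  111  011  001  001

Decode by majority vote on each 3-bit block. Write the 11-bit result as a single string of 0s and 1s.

Block 1 (000): 0 ones → 0
Block 2 (000): 0 ones → 0
Block 3 (000): 0 ones → 0
Block 4 (000): 0 ones → 0
Block 5 (001): 1 one → 0
Block 6 (000): 0 ones → 0
Block 7 (111): 3 ones → 1
Block 8 (111): 3 ones → 1
Block 9 (011): 2 ones → 1
Block 10 (001): 1 one → 0
Block 11 (001): 1 one → 0

00000011100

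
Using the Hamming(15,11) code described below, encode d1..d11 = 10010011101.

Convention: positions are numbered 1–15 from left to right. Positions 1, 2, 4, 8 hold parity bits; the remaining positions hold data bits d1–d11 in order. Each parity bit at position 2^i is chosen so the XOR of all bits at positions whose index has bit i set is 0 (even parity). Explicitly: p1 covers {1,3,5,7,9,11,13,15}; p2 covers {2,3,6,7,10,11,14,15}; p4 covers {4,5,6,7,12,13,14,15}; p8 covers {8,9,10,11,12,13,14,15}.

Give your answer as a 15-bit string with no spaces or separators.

Place data at non-parity positions: p1 p2 1 p4 0 0 1 p8 0 0 1 1 1 0 1
p1 (pos 1,3,5,7,9,11,13,15): XOR of data positions = 1⊕0⊕1⊕0⊕1⊕1⊕1 = 1
p2 (pos 2,3,6,7,10,11,14,15): XOR of data positions = 1⊕0⊕1⊕0⊕1⊕0⊕1 = 0
p4 (pos 4,5,6,7,12,13,14,15): XOR of data positions = 0⊕0⊕1⊕1⊕1⊕0⊕1 = 0
p8 (pos 8,9,10,11,12,13,14,15): XOR of data positions = 0⊕0⊕1⊕1⊕1⊕0⊕1 = 0
Codeword: 101000100011101

101000100011101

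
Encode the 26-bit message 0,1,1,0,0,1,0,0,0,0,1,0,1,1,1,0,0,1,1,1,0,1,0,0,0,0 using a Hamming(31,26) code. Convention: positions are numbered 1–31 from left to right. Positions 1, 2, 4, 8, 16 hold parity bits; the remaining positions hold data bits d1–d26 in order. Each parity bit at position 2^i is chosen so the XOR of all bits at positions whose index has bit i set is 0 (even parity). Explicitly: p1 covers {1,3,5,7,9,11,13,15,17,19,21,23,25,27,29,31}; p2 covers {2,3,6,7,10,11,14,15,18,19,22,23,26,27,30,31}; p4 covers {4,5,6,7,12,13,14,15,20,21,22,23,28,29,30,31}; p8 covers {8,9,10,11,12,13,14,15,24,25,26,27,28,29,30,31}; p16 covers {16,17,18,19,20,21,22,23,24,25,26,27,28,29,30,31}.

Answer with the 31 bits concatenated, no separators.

Place data at non-parity positions: p1 p2 0 p4 1 1 0 p8 0 1 0 0 0 0 1 p16 0 1 1 1 0 0 1 1 1 0 1 0 0 0 0
p1 (pos 1,3,5,7,9,11,13,15,17,19,21,23,25,27,29,31): XOR of data positions = 0⊕1⊕0⊕0⊕0⊕0⊕1⊕0⊕1⊕0⊕1⊕1⊕1⊕0⊕0 = 0
p2 (pos 2,3,6,7,10,11,14,15,18,19,22,23,26,27,30,31): XOR of data positions = 0⊕1⊕0⊕1⊕0⊕0⊕1⊕1⊕1⊕0⊕1⊕0⊕1⊕0⊕0 = 1
p4 (pos 4,5,6,7,12,13,14,15,20,21,22,23,28,29,30,31): XOR of data positions = 1⊕1⊕0⊕0⊕0⊕0⊕1⊕1⊕0⊕0⊕1⊕0⊕0⊕0⊕0 = 1
p8 (pos 8,9,10,11,12,13,14,15,24,25,26,27,28,29,30,31): XOR of data positions = 0⊕1⊕0⊕0⊕0⊕0⊕1⊕1⊕1⊕0⊕1⊕0⊕0⊕0⊕0 = 1
p16 (pos 16,17,18,19,20,21,22,23,24,25,26,27,28,29,30,31): XOR of data positions = 0⊕1⊕1⊕1⊕0⊕0⊕1⊕1⊕1⊕0⊕1⊕0⊕0⊕0⊕0 = 1
Codeword: 0101110101000011011100111010000

0101110101000011011100111010000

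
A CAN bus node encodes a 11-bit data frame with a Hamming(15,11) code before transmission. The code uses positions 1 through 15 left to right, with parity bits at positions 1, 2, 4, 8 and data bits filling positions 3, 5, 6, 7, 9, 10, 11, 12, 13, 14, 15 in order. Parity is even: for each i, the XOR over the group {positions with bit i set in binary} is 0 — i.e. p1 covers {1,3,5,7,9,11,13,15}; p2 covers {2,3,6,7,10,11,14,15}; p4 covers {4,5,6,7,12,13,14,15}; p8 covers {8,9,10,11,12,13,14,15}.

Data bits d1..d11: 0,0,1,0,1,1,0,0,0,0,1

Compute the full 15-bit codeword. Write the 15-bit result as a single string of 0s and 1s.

010001011100001

Place data at non-parity positions: p1 p2 0 p4 0 1 0 p8 1 1 0 0 0 0 1
p1 (pos 1,3,5,7,9,11,13,15): XOR of data positions = 0⊕0⊕0⊕1⊕0⊕0⊕1 = 0
p2 (pos 2,3,6,7,10,11,14,15): XOR of data positions = 0⊕1⊕0⊕1⊕0⊕0⊕1 = 1
p4 (pos 4,5,6,7,12,13,14,15): XOR of data positions = 0⊕1⊕0⊕0⊕0⊕0⊕1 = 0
p8 (pos 8,9,10,11,12,13,14,15): XOR of data positions = 1⊕1⊕0⊕0⊕0⊕0⊕1 = 1
Codeword: 010001011100001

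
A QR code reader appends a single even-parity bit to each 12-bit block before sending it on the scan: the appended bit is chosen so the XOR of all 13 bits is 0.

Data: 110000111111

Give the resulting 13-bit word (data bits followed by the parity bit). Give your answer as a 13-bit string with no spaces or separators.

1100001111110

XOR of the 12 data bits: 1⊕1⊕0⊕0⊕0⊕0⊕1⊕1⊕1⊕1⊕1⊕1 = 0
Parity bit = 0 (so all 13 bits XOR to 0).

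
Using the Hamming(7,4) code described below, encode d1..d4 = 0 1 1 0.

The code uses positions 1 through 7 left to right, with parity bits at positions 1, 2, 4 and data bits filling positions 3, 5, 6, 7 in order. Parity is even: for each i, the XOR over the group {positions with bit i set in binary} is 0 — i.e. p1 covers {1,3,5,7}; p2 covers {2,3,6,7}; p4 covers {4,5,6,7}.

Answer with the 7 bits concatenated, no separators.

1100110

Place data at non-parity positions: p1 p2 0 p4 1 1 0
p1 (pos 1,3,5,7): XOR of data positions = 0⊕1⊕0 = 1
p2 (pos 2,3,6,7): XOR of data positions = 0⊕1⊕0 = 1
p4 (pos 4,5,6,7): XOR of data positions = 1⊕1⊕0 = 0
Codeword: 1100110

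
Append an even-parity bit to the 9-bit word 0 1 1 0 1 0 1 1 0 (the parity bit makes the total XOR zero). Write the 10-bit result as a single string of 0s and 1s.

0110101101

XOR of the 9 data bits: 0⊕1⊕1⊕0⊕1⊕0⊕1⊕1⊕0 = 1
Parity bit = 1 (so all 10 bits XOR to 0).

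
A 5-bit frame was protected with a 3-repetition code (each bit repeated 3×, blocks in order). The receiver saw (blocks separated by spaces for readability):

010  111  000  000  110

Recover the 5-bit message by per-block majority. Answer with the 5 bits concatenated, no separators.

01001

Block 1 (010): 1 one → 0
Block 2 (111): 3 ones → 1
Block 3 (000): 0 ones → 0
Block 4 (000): 0 ones → 0
Block 5 (110): 2 ones → 1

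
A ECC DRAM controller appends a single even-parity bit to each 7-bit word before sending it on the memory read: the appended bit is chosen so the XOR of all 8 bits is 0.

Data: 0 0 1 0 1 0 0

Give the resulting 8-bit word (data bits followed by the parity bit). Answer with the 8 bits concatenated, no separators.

00101000

XOR of the 7 data bits: 0⊕0⊕1⊕0⊕1⊕0⊕0 = 0
Parity bit = 0 (so all 8 bits XOR to 0).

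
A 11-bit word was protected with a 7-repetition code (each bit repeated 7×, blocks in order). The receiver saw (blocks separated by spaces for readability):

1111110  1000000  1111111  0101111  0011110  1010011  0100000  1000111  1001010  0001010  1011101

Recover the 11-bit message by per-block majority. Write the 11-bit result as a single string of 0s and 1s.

10111101001

Block 1 (1111110): 6 ones → 1
Block 2 (1000000): 1 one → 0
Block 3 (1111111): 7 ones → 1
Block 4 (0101111): 5 ones → 1
Block 5 (0011110): 4 ones → 1
Block 6 (1010011): 4 ones → 1
Block 7 (0100000): 1 one → 0
Block 8 (1000111): 4 ones → 1
Block 9 (1001010): 3 ones → 0
Block 10 (0001010): 2 ones → 0
Block 11 (1011101): 5 ones → 1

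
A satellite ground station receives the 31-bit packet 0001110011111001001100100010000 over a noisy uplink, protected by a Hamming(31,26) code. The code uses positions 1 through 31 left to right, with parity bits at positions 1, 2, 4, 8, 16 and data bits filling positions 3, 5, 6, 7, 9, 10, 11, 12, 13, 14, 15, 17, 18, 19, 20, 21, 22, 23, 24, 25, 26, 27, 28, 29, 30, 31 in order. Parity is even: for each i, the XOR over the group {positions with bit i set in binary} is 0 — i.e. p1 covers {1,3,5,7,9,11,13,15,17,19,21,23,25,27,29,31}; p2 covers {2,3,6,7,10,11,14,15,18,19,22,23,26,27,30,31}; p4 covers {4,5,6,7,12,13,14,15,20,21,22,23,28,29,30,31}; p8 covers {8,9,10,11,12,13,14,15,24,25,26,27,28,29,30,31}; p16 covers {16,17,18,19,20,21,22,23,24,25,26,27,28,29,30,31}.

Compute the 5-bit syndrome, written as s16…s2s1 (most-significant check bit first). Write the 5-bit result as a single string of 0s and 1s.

10101

s1 (pos 1,3,5,7,9,11,13,15,17,19,21,23,25,27,29,31): 0⊕0⊕1⊕0⊕1⊕1⊕1⊕0⊕0⊕1⊕0⊕1⊕0⊕1⊕0⊕0 = 1
s2 (pos 2,3,6,7,10,11,14,15,18,19,22,23,26,27,30,31): 0⊕0⊕1⊕0⊕1⊕1⊕0⊕0⊕0⊕1⊕0⊕1⊕0⊕1⊕0⊕0 = 0
s4 (pos 4,5,6,7,12,13,14,15,20,21,22,23,28,29,30,31): 1⊕1⊕1⊕0⊕1⊕1⊕0⊕0⊕1⊕0⊕0⊕1⊕0⊕0⊕0⊕0 = 1
s8 (pos 8,9,10,11,12,13,14,15,24,25,26,27,28,29,30,31): 0⊕1⊕1⊕1⊕1⊕1⊕0⊕0⊕0⊕0⊕0⊕1⊕0⊕0⊕0⊕0 = 0
s16 (pos 16,17,18,19,20,21,22,23,24,25,26,27,28,29,30,31): 1⊕0⊕0⊕1⊕1⊕0⊕0⊕1⊕0⊕0⊕0⊕1⊕0⊕0⊕0⊕0 = 1
Syndrome s16…s1 = 10101 → error at position 21.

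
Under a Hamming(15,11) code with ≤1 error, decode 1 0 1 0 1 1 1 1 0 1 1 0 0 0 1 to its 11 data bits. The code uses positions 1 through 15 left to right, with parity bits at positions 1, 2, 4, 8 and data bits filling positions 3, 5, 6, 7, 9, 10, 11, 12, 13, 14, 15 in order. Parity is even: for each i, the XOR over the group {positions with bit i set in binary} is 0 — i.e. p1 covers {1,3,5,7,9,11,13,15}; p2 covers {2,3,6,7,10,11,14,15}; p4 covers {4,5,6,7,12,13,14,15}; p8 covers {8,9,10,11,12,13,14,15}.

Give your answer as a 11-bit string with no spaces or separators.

11110110001

s1 (pos 1,3,5,7,9,11,13,15): 1⊕1⊕1⊕1⊕0⊕1⊕0⊕1 = 0
s2 (pos 2,3,6,7,10,11,14,15): 0⊕1⊕1⊕1⊕1⊕1⊕0⊕1 = 0
s4 (pos 4,5,6,7,12,13,14,15): 0⊕1⊕1⊕1⊕0⊕0⊕0⊕1 = 0
s8 (pos 8,9,10,11,12,13,14,15): 1⊕0⊕1⊕1⊕0⊕0⊕0⊕1 = 0
Syndrome s8…s1 = 0000 → no error.
Read data bits from positions 3,5,6,7,9,10,11,12,13,14,15: 11110110001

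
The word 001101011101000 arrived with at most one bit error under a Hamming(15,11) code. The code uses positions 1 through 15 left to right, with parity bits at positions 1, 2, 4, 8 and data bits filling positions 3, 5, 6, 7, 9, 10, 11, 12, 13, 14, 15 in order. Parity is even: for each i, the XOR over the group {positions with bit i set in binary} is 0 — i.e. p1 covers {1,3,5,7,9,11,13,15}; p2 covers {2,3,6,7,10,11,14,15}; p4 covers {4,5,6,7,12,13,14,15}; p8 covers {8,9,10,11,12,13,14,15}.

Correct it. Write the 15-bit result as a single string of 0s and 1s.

001100011101000

s1 (pos 1,3,5,7,9,11,13,15): 0⊕1⊕0⊕0⊕1⊕0⊕0⊕0 = 0
s2 (pos 2,3,6,7,10,11,14,15): 0⊕1⊕1⊕0⊕1⊕0⊕0⊕0 = 1
s4 (pos 4,5,6,7,12,13,14,15): 1⊕0⊕1⊕0⊕1⊕0⊕0⊕0 = 1
s8 (pos 8,9,10,11,12,13,14,15): 1⊕1⊕1⊕0⊕1⊕0⊕0⊕0 = 0
Syndrome s8…s1 = 0110 → error at position 6.
Flip position 6: 001101011101000 → 001100011101000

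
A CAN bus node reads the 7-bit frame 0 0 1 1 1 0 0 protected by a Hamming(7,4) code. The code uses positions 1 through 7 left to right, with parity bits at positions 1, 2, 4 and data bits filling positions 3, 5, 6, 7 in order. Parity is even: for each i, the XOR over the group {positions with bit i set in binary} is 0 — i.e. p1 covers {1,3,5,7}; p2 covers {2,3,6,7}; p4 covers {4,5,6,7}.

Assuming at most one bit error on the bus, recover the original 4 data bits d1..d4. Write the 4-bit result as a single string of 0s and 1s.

1100

s1 (pos 1,3,5,7): 0⊕1⊕1⊕0 = 0
s2 (pos 2,3,6,7): 0⊕1⊕0⊕0 = 1
s4 (pos 4,5,6,7): 1⊕1⊕0⊕0 = 0
Syndrome s4…s1 = 010 → error at position 2.
Flip position 2: 0011100 → 0111100
Read data bits from positions 3,5,6,7: 1100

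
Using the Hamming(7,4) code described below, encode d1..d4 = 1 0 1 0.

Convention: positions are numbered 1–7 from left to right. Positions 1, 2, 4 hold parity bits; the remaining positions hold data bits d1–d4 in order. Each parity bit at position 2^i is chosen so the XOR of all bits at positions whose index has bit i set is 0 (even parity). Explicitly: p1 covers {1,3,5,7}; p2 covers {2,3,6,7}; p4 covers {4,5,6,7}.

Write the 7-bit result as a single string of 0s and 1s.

1011010

Place data at non-parity positions: p1 p2 1 p4 0 1 0
p1 (pos 1,3,5,7): XOR of data positions = 1⊕0⊕0 = 1
p2 (pos 2,3,6,7): XOR of data positions = 1⊕1⊕0 = 0
p4 (pos 4,5,6,7): XOR of data positions = 0⊕1⊕0 = 1
Codeword: 1011010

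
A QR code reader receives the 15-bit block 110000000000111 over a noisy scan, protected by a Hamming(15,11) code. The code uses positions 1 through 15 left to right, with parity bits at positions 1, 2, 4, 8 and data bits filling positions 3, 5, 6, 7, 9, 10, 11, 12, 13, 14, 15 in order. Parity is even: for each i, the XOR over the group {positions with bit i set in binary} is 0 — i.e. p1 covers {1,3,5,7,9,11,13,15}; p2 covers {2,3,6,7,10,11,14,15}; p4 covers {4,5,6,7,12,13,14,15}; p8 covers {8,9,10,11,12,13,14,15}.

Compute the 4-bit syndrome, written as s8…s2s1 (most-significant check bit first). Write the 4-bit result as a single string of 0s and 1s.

s1 (pos 1,3,5,7,9,11,13,15): 1⊕0⊕0⊕0⊕0⊕0⊕1⊕1 = 1
s2 (pos 2,3,6,7,10,11,14,15): 1⊕0⊕0⊕0⊕0⊕0⊕1⊕1 = 1
s4 (pos 4,5,6,7,12,13,14,15): 0⊕0⊕0⊕0⊕0⊕1⊕1⊕1 = 1
s8 (pos 8,9,10,11,12,13,14,15): 0⊕0⊕0⊕0⊕0⊕1⊕1⊕1 = 1
Syndrome s8…s1 = 1111 → error at position 15.

1111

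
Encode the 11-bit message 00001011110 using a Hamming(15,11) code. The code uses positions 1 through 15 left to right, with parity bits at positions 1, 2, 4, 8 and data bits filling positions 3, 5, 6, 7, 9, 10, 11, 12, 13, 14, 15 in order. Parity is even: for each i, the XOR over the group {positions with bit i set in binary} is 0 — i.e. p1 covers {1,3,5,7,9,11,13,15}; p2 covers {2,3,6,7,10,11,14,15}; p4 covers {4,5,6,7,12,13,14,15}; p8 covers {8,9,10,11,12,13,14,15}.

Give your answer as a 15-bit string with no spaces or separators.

Place data at non-parity positions: p1 p2 0 p4 0 0 0 p8 1 0 1 1 1 1 0
p1 (pos 1,3,5,7,9,11,13,15): XOR of data positions = 0⊕0⊕0⊕1⊕1⊕1⊕0 = 1
p2 (pos 2,3,6,7,10,11,14,15): XOR of data positions = 0⊕0⊕0⊕0⊕1⊕1⊕0 = 0
p4 (pos 4,5,6,7,12,13,14,15): XOR of data positions = 0⊕0⊕0⊕1⊕1⊕1⊕0 = 1
p8 (pos 8,9,10,11,12,13,14,15): XOR of data positions = 1⊕0⊕1⊕1⊕1⊕1⊕0 = 1
Codeword: 100100011011110

100100011011110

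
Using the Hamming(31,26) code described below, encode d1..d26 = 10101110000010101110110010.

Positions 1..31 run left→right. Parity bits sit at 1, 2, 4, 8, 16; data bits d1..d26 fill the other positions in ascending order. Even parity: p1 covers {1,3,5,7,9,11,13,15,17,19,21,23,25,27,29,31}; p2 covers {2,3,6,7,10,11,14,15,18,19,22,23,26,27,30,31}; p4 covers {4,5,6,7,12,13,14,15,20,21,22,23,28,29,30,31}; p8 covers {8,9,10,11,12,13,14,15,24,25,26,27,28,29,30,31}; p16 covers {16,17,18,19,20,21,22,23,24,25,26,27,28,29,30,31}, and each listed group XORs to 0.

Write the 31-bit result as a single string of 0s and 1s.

1011010111100000010101110110010

Place data at non-parity positions: p1 p2 1 p4 0 1 0 p8 1 1 1 0 0 0 0 p16 0 1 0 1 0 1 1 1 0 1 1 0 0 1 0
p1 (pos 1,3,5,7,9,11,13,15,17,19,21,23,25,27,29,31): XOR of data positions = 1⊕0⊕0⊕1⊕1⊕0⊕0⊕0⊕0⊕0⊕1⊕0⊕1⊕0⊕0 = 1
p2 (pos 2,3,6,7,10,11,14,15,18,19,22,23,26,27,30,31): XOR of data positions = 1⊕1⊕0⊕1⊕1⊕0⊕0⊕1⊕0⊕1⊕1⊕1⊕1⊕1⊕0 = 0
p4 (pos 4,5,6,7,12,13,14,15,20,21,22,23,28,29,30,31): XOR of data positions = 0⊕1⊕0⊕0⊕0⊕0⊕0⊕1⊕0⊕1⊕1⊕0⊕0⊕1⊕0 = 1
p8 (pos 8,9,10,11,12,13,14,15,24,25,26,27,28,29,30,31): XOR of data positions = 1⊕1⊕1⊕0⊕0⊕0⊕0⊕1⊕0⊕1⊕1⊕0⊕0⊕1⊕0 = 1
p16 (pos 16,17,18,19,20,21,22,23,24,25,26,27,28,29,30,31): XOR of data positions = 0⊕1⊕0⊕1⊕0⊕1⊕1⊕1⊕0⊕1⊕1⊕0⊕0⊕1⊕0 = 0
Codeword: 1011010111100000010101110110010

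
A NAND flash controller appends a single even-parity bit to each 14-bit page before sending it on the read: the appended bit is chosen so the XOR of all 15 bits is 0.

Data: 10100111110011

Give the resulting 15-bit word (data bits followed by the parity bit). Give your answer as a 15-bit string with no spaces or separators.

101001111100111

XOR of the 14 data bits: 1⊕0⊕1⊕0⊕0⊕1⊕1⊕1⊕1⊕1⊕0⊕0⊕1⊕1 = 1
Parity bit = 1 (so all 15 bits XOR to 0).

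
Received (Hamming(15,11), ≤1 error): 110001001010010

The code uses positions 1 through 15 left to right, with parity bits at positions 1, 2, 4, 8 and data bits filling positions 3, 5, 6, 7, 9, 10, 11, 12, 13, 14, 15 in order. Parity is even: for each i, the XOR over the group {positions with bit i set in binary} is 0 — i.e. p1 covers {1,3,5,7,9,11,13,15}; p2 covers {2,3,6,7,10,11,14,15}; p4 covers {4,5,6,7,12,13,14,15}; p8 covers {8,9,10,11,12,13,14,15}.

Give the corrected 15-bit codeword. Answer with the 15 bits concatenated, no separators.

s1 (pos 1,3,5,7,9,11,13,15): 1⊕0⊕0⊕0⊕1⊕1⊕0⊕0 = 1
s2 (pos 2,3,6,7,10,11,14,15): 1⊕0⊕1⊕0⊕0⊕1⊕1⊕0 = 0
s4 (pos 4,5,6,7,12,13,14,15): 0⊕0⊕1⊕0⊕0⊕0⊕1⊕0 = 0
s8 (pos 8,9,10,11,12,13,14,15): 0⊕1⊕0⊕1⊕0⊕0⊕1⊕0 = 1
Syndrome s8…s1 = 1001 → error at position 9.
Flip position 9: 110001001010010 → 110001000010010

110001000010010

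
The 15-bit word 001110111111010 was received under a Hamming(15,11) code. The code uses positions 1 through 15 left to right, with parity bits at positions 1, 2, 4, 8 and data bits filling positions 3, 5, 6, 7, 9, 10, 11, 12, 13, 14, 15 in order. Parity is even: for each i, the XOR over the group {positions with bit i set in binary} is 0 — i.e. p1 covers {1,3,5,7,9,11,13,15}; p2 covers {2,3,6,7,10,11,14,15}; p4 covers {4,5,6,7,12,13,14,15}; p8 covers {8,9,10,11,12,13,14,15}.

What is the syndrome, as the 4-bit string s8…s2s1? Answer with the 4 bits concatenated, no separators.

s1 (pos 1,3,5,7,9,11,13,15): 0⊕1⊕1⊕1⊕1⊕1⊕0⊕0 = 1
s2 (pos 2,3,6,7,10,11,14,15): 0⊕1⊕0⊕1⊕1⊕1⊕1⊕0 = 1
s4 (pos 4,5,6,7,12,13,14,15): 1⊕1⊕0⊕1⊕1⊕0⊕1⊕0 = 1
s8 (pos 8,9,10,11,12,13,14,15): 1⊕1⊕1⊕1⊕1⊕0⊕1⊕0 = 0
Syndrome s8…s1 = 0111 → error at position 7.

0111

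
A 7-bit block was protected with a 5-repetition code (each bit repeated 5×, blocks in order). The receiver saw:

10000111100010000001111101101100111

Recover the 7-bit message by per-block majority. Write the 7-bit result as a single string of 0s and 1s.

Block 1 (10000): 1 one → 0
Block 2 (11110): 4 ones → 1
Block 3 (00100): 1 one → 0
Block 4 (00001): 1 one → 0
Block 5 (11110): 4 ones → 1
Block 6 (11011): 4 ones → 1
Block 7 (00111): 3 ones → 1

0100111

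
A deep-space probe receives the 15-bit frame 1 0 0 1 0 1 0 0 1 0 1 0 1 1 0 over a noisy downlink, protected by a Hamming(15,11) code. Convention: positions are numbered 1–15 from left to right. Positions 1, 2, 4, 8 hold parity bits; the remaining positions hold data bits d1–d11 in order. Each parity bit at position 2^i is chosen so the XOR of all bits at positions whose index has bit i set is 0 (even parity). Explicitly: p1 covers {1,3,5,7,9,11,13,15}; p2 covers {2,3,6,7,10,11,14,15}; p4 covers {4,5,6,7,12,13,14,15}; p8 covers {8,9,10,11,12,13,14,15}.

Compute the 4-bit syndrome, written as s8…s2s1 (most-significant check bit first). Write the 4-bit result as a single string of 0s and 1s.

s1 (pos 1,3,5,7,9,11,13,15): 1⊕0⊕0⊕0⊕1⊕1⊕1⊕0 = 0
s2 (pos 2,3,6,7,10,11,14,15): 0⊕0⊕1⊕0⊕0⊕1⊕1⊕0 = 1
s4 (pos 4,5,6,7,12,13,14,15): 1⊕0⊕1⊕0⊕0⊕1⊕1⊕0 = 0
s8 (pos 8,9,10,11,12,13,14,15): 0⊕1⊕0⊕1⊕0⊕1⊕1⊕0 = 0
Syndrome s8…s1 = 0010 → error at position 2.

0010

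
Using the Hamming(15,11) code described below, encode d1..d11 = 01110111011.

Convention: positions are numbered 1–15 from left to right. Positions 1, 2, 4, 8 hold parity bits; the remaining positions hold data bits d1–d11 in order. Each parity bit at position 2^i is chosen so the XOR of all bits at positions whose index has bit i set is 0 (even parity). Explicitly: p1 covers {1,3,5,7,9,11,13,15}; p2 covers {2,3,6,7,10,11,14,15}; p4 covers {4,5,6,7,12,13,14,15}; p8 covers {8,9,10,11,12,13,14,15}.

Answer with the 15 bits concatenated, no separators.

000011110111011

Place data at non-parity positions: p1 p2 0 p4 1 1 1 p8 0 1 1 1 0 1 1
p1 (pos 1,3,5,7,9,11,13,15): XOR of data positions = 0⊕1⊕1⊕0⊕1⊕0⊕1 = 0
p2 (pos 2,3,6,7,10,11,14,15): XOR of data positions = 0⊕1⊕1⊕1⊕1⊕1⊕1 = 0
p4 (pos 4,5,6,7,12,13,14,15): XOR of data positions = 1⊕1⊕1⊕1⊕0⊕1⊕1 = 0
p8 (pos 8,9,10,11,12,13,14,15): XOR of data positions = 0⊕1⊕1⊕1⊕0⊕1⊕1 = 1
Codeword: 000011110111011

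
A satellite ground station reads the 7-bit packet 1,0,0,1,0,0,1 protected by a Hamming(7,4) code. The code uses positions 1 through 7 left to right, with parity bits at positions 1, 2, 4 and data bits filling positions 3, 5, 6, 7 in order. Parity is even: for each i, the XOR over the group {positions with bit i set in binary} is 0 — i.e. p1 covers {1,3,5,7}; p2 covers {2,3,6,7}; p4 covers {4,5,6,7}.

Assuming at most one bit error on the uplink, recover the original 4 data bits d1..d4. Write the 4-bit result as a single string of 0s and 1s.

0001

s1 (pos 1,3,5,7): 1⊕0⊕0⊕1 = 0
s2 (pos 2,3,6,7): 0⊕0⊕0⊕1 = 1
s4 (pos 4,5,6,7): 1⊕0⊕0⊕1 = 0
Syndrome s4…s1 = 010 → error at position 2.
Flip position 2: 1001001 → 1101001
Read data bits from positions 3,5,6,7: 0001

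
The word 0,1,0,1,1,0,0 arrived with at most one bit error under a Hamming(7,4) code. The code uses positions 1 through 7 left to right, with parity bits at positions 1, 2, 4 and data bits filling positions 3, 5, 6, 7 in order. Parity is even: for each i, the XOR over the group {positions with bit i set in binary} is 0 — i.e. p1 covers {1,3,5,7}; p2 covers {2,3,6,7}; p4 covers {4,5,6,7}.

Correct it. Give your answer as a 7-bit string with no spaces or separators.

0111100

s1 (pos 1,3,5,7): 0⊕0⊕1⊕0 = 1
s2 (pos 2,3,6,7): 1⊕0⊕0⊕0 = 1
s4 (pos 4,5,6,7): 1⊕1⊕0⊕0 = 0
Syndrome s4…s1 = 011 → error at position 3.
Flip position 3: 0101100 → 0111100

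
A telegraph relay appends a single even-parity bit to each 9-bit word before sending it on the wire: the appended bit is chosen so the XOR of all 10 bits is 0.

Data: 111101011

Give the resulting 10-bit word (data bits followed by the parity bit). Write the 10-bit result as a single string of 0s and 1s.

XOR of the 9 data bits: 1⊕1⊕1⊕1⊕0⊕1⊕0⊕1⊕1 = 1
Parity bit = 1 (so all 10 bits XOR to 0).

1111010111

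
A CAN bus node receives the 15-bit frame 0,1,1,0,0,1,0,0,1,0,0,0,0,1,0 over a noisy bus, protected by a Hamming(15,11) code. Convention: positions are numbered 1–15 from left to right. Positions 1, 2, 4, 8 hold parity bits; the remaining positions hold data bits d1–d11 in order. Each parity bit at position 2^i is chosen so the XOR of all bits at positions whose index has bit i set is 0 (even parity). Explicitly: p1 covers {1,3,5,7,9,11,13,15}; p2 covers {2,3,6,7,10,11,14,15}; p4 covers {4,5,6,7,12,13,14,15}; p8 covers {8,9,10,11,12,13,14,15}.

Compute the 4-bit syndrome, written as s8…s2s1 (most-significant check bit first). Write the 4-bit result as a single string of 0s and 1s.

s1 (pos 1,3,5,7,9,11,13,15): 0⊕1⊕0⊕0⊕1⊕0⊕0⊕0 = 0
s2 (pos 2,3,6,7,10,11,14,15): 1⊕1⊕1⊕0⊕0⊕0⊕1⊕0 = 0
s4 (pos 4,5,6,7,12,13,14,15): 0⊕0⊕1⊕0⊕0⊕0⊕1⊕0 = 0
s8 (pos 8,9,10,11,12,13,14,15): 0⊕1⊕0⊕0⊕0⊕0⊕1⊕0 = 0
Syndrome s8…s1 = 0000 → no error.

0000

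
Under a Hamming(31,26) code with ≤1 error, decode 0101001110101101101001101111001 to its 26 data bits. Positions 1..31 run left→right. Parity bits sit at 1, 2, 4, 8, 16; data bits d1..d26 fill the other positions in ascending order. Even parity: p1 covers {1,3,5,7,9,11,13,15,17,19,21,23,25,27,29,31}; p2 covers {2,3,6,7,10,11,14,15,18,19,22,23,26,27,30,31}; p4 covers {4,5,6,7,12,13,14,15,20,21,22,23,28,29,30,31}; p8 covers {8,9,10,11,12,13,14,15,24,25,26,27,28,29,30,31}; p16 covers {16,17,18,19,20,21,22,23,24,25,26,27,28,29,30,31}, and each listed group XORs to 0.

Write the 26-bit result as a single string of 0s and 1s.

00011010110101001101111001

s1 (pos 1,3,5,7,9,11,13,15,17,19,21,23,25,27,29,31): 0⊕0⊕0⊕1⊕1⊕1⊕1⊕0⊕1⊕1⊕0⊕1⊕1⊕1⊕0⊕1 = 0
s2 (pos 2,3,6,7,10,11,14,15,18,19,22,23,26,27,30,31): 1⊕0⊕0⊕1⊕0⊕1⊕1⊕0⊕0⊕1⊕1⊕1⊕1⊕1⊕0⊕1 = 0
s4 (pos 4,5,6,7,12,13,14,15,20,21,22,23,28,29,30,31): 1⊕0⊕0⊕1⊕0⊕1⊕1⊕0⊕0⊕0⊕1⊕1⊕1⊕0⊕0⊕1 = 0
s8 (pos 8,9,10,11,12,13,14,15,24,25,26,27,28,29,30,31): 1⊕1⊕0⊕1⊕0⊕1⊕1⊕0⊕0⊕1⊕1⊕1⊕1⊕0⊕0⊕1 = 0
s16 (pos 16,17,18,19,20,21,22,23,24,25,26,27,28,29,30,31): 1⊕1⊕0⊕1⊕0⊕0⊕1⊕1⊕0⊕1⊕1⊕1⊕1⊕0⊕0⊕1 = 0
Syndrome s16…s1 = 00000 → no error.
Read data bits from positions 3,5,6,7,9,10,11,12,13,14,15,17,18,19,20,21,22,23,24,25,26,27,28,29,30,31: 00011010110101001101111001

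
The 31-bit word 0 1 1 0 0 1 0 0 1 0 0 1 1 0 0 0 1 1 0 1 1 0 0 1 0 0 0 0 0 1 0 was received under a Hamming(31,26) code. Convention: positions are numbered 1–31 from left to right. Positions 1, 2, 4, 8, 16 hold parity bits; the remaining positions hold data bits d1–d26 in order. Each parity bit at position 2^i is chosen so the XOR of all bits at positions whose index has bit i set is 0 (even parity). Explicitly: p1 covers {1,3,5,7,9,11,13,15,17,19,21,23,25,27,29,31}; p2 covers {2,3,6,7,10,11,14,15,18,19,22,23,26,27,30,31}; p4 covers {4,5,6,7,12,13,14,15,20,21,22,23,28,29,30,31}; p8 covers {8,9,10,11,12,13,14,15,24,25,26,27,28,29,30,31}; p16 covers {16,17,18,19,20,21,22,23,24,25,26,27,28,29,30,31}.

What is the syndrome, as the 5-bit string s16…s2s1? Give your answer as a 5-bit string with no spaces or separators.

s1 (pos 1,3,5,7,9,11,13,15,17,19,21,23,25,27,29,31): 0⊕1⊕0⊕0⊕1⊕0⊕1⊕0⊕1⊕0⊕1⊕0⊕0⊕0⊕0⊕0 = 1
s2 (pos 2,3,6,7,10,11,14,15,18,19,22,23,26,27,30,31): 1⊕1⊕1⊕0⊕0⊕0⊕0⊕0⊕1⊕0⊕0⊕0⊕0⊕0⊕1⊕0 = 1
s4 (pos 4,5,6,7,12,13,14,15,20,21,22,23,28,29,30,31): 0⊕0⊕1⊕0⊕1⊕1⊕0⊕0⊕1⊕1⊕0⊕0⊕0⊕0⊕1⊕0 = 0
s8 (pos 8,9,10,11,12,13,14,15,24,25,26,27,28,29,30,31): 0⊕1⊕0⊕0⊕1⊕1⊕0⊕0⊕1⊕0⊕0⊕0⊕0⊕0⊕1⊕0 = 1
s16 (pos 16,17,18,19,20,21,22,23,24,25,26,27,28,29,30,31): 0⊕1⊕1⊕0⊕1⊕1⊕0⊕0⊕1⊕0⊕0⊕0⊕0⊕0⊕1⊕0 = 0
Syndrome s16…s1 = 01011 → error at position 11.

01011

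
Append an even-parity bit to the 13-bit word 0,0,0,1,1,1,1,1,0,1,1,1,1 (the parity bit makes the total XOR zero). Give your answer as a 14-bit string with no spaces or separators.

00011111011111

XOR of the 13 data bits: 0⊕0⊕0⊕1⊕1⊕1⊕1⊕1⊕0⊕1⊕1⊕1⊕1 = 1
Parity bit = 1 (so all 14 bits XOR to 0).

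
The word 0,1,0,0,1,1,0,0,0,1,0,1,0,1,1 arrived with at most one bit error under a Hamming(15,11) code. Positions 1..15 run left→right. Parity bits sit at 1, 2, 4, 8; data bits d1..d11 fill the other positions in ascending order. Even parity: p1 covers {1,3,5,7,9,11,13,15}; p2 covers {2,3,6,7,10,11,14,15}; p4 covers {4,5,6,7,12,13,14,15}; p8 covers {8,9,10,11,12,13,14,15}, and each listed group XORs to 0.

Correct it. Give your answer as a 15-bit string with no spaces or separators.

010010000101011

s1 (pos 1,3,5,7,9,11,13,15): 0⊕0⊕1⊕0⊕0⊕0⊕0⊕1 = 0
s2 (pos 2,3,6,7,10,11,14,15): 1⊕0⊕1⊕0⊕1⊕0⊕1⊕1 = 1
s4 (pos 4,5,6,7,12,13,14,15): 0⊕1⊕1⊕0⊕1⊕0⊕1⊕1 = 1
s8 (pos 8,9,10,11,12,13,14,15): 0⊕0⊕1⊕0⊕1⊕0⊕1⊕1 = 0
Syndrome s8…s1 = 0110 → error at position 6.
Flip position 6: 010011000101011 → 010010000101011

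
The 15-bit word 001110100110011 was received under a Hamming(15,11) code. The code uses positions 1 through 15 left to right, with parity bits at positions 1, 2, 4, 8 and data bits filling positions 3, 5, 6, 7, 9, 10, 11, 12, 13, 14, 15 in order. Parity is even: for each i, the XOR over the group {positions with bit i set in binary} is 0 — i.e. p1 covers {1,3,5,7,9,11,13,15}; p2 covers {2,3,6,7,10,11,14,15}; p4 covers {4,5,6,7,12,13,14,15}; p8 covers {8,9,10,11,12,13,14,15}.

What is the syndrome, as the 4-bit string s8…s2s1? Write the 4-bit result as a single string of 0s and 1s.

0101

s1 (pos 1,3,5,7,9,11,13,15): 0⊕1⊕1⊕1⊕0⊕1⊕0⊕1 = 1
s2 (pos 2,3,6,7,10,11,14,15): 0⊕1⊕0⊕1⊕1⊕1⊕1⊕1 = 0
s4 (pos 4,5,6,7,12,13,14,15): 1⊕1⊕0⊕1⊕0⊕0⊕1⊕1 = 1
s8 (pos 8,9,10,11,12,13,14,15): 0⊕0⊕1⊕1⊕0⊕0⊕1⊕1 = 0
Syndrome s8…s1 = 0101 → error at position 5.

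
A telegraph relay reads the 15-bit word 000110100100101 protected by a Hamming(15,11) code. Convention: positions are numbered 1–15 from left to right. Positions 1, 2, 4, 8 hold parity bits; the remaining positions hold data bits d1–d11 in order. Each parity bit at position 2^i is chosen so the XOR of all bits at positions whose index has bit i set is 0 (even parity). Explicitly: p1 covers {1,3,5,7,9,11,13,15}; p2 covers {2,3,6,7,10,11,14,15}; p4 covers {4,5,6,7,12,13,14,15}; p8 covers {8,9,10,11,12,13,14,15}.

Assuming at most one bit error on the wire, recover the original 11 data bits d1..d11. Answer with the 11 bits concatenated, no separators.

01010100111

s1 (pos 1,3,5,7,9,11,13,15): 0⊕0⊕1⊕1⊕0⊕0⊕1⊕1 = 0
s2 (pos 2,3,6,7,10,11,14,15): 0⊕0⊕0⊕1⊕1⊕0⊕0⊕1 = 1
s4 (pos 4,5,6,7,12,13,14,15): 1⊕1⊕0⊕1⊕0⊕1⊕0⊕1 = 1
s8 (pos 8,9,10,11,12,13,14,15): 0⊕0⊕1⊕0⊕0⊕1⊕0⊕1 = 1
Syndrome s8…s1 = 1110 → error at position 14.
Flip position 14: 000110100100101 → 000110100100111
Read data bits from positions 3,5,6,7,9,10,11,12,13,14,15: 01010100111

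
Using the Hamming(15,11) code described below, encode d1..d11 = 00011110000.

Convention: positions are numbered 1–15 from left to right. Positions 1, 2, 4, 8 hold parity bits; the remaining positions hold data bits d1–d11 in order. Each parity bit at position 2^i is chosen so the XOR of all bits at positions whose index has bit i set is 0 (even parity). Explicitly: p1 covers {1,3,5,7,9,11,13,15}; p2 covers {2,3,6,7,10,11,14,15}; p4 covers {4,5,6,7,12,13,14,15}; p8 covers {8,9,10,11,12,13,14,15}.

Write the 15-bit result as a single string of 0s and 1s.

110100111110000

Place data at non-parity positions: p1 p2 0 p4 0 0 1 p8 1 1 1 0 0 0 0
p1 (pos 1,3,5,7,9,11,13,15): XOR of data positions = 0⊕0⊕1⊕1⊕1⊕0⊕0 = 1
p2 (pos 2,3,6,7,10,11,14,15): XOR of data positions = 0⊕0⊕1⊕1⊕1⊕0⊕0 = 1
p4 (pos 4,5,6,7,12,13,14,15): XOR of data positions = 0⊕0⊕1⊕0⊕0⊕0⊕0 = 1
p8 (pos 8,9,10,11,12,13,14,15): XOR of data positions = 1⊕1⊕1⊕0⊕0⊕0⊕0 = 1
Codeword: 110100111110000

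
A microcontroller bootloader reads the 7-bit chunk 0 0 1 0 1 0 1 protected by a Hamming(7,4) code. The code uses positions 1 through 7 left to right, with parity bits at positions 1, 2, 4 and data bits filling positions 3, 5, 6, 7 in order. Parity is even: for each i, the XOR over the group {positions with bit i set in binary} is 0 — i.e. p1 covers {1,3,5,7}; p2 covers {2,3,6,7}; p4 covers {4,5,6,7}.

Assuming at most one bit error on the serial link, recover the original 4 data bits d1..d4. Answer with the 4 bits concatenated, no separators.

s1 (pos 1,3,5,7): 0⊕1⊕1⊕1 = 1
s2 (pos 2,3,6,7): 0⊕1⊕0⊕1 = 0
s4 (pos 4,5,6,7): 0⊕1⊕0⊕1 = 0
Syndrome s4…s1 = 001 → error at position 1.
Flip position 1: 0010101 → 1010101
Read data bits from positions 3,5,6,7: 1101

1101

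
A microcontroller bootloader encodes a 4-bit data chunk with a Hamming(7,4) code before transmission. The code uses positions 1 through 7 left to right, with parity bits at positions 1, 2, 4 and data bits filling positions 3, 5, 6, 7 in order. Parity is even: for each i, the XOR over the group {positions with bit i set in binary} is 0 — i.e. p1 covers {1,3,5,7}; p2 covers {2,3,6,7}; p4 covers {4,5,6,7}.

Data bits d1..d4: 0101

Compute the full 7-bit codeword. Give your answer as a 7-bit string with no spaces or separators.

Place data at non-parity positions: p1 p2 0 p4 1 0 1
p1 (pos 1,3,5,7): XOR of data positions = 0⊕1⊕1 = 0
p2 (pos 2,3,6,7): XOR of data positions = 0⊕0⊕1 = 1
p4 (pos 4,5,6,7): XOR of data positions = 1⊕0⊕1 = 0
Codeword: 0100101

0100101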